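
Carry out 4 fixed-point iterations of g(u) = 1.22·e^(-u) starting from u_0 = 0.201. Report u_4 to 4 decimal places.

u_1 = g(0.201000) = 0.997853
u_2 = g(0.997853) = 0.449777
u_3 = g(0.449777) = 0.778079
u_4 = g(0.778079) = 0.560330

0.5603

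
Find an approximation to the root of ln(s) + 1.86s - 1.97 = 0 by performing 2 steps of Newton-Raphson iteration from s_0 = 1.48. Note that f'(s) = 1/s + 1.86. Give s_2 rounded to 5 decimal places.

1.03864

Newton update: s ← s − f(s)/f'(s).
s_0 = 1.480000: f = 1.174842, f' = 2.535676 → s_1 = 1.480000 - (1.174842)/(2.535676) = 1.016675
s_1 = 1.016675: f = -0.062447, f' = 2.843599 → s_2 = 1.016675 - (-0.062447)/(2.843599) = 1.038636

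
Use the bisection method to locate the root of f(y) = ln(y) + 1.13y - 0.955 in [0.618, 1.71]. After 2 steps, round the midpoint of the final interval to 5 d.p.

1.02750

f(0.618000) = -0.737927, f(1.710000) = 1.513793 (opposite signs)
step 1: m = 1.164000, f(m) = 0.512182 > 0 → root in [0.618000, 1.164000]
step 2: m = 0.891000, f(m) = -0.063581 < 0 → root in [0.891000, 1.164000]
Midpoint of [0.891000, 1.164000] = 1.027500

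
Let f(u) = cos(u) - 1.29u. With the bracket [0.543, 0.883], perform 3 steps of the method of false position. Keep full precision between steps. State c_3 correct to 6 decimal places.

0.627502

f(0.543000) = 0.155692, f(0.883000) = -0.504234
step 1: c = 0.623214, f(c) = 0.008060 > 0 → new bracket [0.623214, 0.883000]
step 2: c = 0.627302, f(c) = 0.000395 > 0 → new bracket [0.627302, 0.883000]
step 3: c = 0.627502, f(c) = 0.000019 > 0 → new bracket [0.627502, 0.883000]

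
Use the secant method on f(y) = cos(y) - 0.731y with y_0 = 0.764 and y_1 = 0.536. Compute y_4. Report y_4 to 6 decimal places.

Secant update: y_(k+1) = y_k − f(y_k)·(y_k − y_(k-1))/(f(y_k) − f(y_(k-1))).
f(y_0) = 0.163591, f(y_1) = 0.467942
y_2 = 0.536000 - (0.467942)·(0.536000 - 0.764000)/(0.467942 - (0.163591)) = 0.886551; f(y_2) = -0.015980
y_3 = 0.886551 - (-0.015980)·(0.886551 - 0.536000)/(-0.015980 - (0.467942)) = 0.874975; f(y_3) = 0.001409
y_4 = 0.874975 - (0.001409)·(0.874975 - 0.886551)/(0.001409 - (-0.015980)) = 0.875913; f(y_4) = 0.000003

0.875913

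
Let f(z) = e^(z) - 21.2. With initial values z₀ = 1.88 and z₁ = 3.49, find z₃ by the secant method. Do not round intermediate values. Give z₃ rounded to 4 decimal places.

2.9962

Secant update: z_(k+1) = z_k − f(z_k)·(z_k − z_(k-1))/(f(z_k) − f(z_(k-1))).
f(z_0) = -14.646495, f(z_1) = 11.585948
z_2 = 3.490000 - (11.585948)·(3.490000 - 1.880000)/(11.585948 - (-14.646495)) = 2.778920; f(z_2) = -5.098385
z_3 = 2.778920 - (-5.098385)·(2.778920 - 3.490000)/(-5.098385 - (11.585948)) = 2.996211; f(z_3) = -1.190424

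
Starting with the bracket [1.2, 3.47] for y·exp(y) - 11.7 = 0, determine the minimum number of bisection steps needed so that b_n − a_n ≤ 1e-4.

Initial width b − a = 3.47 − 1.2 = 2.270000.
After n steps the width is (b−a)/2^n; need (b−a)/2^n ≤ 1e-4.
So n ≥ log₂(2.270000/1e-4) = log₂(22700.0000) ≈ 14.4704.
Hence n = 15.

15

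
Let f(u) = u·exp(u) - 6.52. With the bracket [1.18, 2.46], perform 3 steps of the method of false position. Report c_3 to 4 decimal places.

f(1.180000) = -2.679838, f(2.460000) = 22.273836
step 1: c = 1.317462, f(c) = -1.600682 < 0 → new bracket [1.317462, 2.460000]
step 2: c = 1.394065, f(c) = -0.900244 < 0 → new bracket [1.394065, 2.460000]
step 3: c = 1.435473, f(c) = -0.488671 < 0 → new bracket [1.435473, 2.460000]

1.4355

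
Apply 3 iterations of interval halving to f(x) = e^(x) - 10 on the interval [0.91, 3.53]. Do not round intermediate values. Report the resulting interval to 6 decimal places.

f(0.910000) = -7.515677, f(3.530000) = 24.123968 (opposite signs)
step 1: m = 2.220000, f(m) = -0.792669 < 0 → root in [2.220000, 3.530000]
step 2: m = 2.875000, f(m) = 7.725424 > 0 → root in [2.220000, 2.875000]
step 3: m = 2.547500, f(m) = 2.775126 > 0 → root in [2.220000, 2.547500]

[2.220000, 2.547500]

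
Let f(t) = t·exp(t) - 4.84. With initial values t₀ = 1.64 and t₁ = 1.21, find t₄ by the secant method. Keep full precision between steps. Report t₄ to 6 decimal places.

f(t_0) = 3.614478, f(t_1) = -0.782284
t_2 = 1.210000 - (-0.782284)·(1.210000 - 1.640000)/(-0.782284 - (3.614478)) = 1.286507; f(t_2) = -0.182693
t_3 = 1.286507 - (-0.182693)·(1.286507 - 1.210000)/(-0.182693 - (-0.782284)) = 1.309818; f(t_3) = 0.013530
t_4 = 1.309818 - (0.013530)·(1.309818 - 1.286507)/(0.013530 - (-0.182693)) = 1.308211; f(t_4) = -0.000212

1.308211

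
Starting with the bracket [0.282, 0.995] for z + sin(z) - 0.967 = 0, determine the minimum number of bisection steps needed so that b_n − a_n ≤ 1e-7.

23

Initial width b − a = 0.995 − 0.282 = 0.713000.
After n steps the width is (b−a)/2^n; need (b−a)/2^n ≤ 1e-7.
So n ≥ log₂(0.713000/1e-7) = log₂(7130000.0000) ≈ 22.7655.
Hence n = 23.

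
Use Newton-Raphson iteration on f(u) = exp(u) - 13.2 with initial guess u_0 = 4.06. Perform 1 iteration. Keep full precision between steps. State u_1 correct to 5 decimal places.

3.28769

f'(u) = exp(u)
u_0 = 4.060000: f = 44.774311, f' = 57.974311 → u_1 = 4.060000 - (44.774311)/(57.974311) = 3.287687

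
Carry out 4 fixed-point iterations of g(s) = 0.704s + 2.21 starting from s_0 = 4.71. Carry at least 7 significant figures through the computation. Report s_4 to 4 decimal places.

6.7892

s_1 = g(4.710000) = 5.525840
s_2 = g(5.525840) = 6.100191
s_3 = g(6.100191) = 6.504535
s_4 = g(6.504535) = 6.789192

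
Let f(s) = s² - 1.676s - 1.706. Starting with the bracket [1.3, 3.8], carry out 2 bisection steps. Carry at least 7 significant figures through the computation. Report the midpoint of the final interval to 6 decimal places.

2.237500

f(1.300000) = -2.194800, f(3.800000) = 6.365200 (opposite signs)
step 1: m = 2.550000, f(m) = 0.522700 > 0 → root in [1.300000, 2.550000]
step 2: m = 1.925000, f(m) = -1.226675 < 0 → root in [1.925000, 2.550000]
Midpoint of [1.925000, 2.550000] = 2.237500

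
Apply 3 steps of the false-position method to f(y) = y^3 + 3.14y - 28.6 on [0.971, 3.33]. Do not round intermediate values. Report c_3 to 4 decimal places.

2.7039

False-position update: c = (a·f(b) − b·f(a))/(f(b) − f(a)); replace the endpoint whose sign matches f(c).
f(0.971000) = -24.635561, f(3.330000) = 18.782237
step 1: c = 2.309513, f(c) = -9.029532 < 0 → new bracket [2.309513, 3.330000]
step 2: c = 2.640830, f(c) = -1.890682 < 0 → new bracket [2.640830, 3.330000]
step 3: c = 2.703860, f(c) = -0.342349 < 0 → new bracket [2.703860, 3.330000]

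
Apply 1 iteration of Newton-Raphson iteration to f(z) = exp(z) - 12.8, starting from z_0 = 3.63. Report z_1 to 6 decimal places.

2.969407

f'(z) = exp(z)
z_0 = 3.630000: f = 24.912817, f' = 37.712817 → z_1 = 3.630000 - (24.912817)/(37.712817) = 2.969407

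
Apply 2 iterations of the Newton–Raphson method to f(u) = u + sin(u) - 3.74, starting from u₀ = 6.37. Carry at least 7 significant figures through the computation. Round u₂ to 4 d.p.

Newton update: u ← u − f(u)/f'(u).
f'(u) = 1 + cos(u)
u_0 = 6.370000: f = 2.716706, f' = 1.996234 → u_1 = 6.370000 - (2.716706)/(1.996234) = 5.009085
u_1 = 5.009085: f = 0.312777, f' = 1.292362 → u_2 = 5.009085 - (0.312777)/(1.292362) = 4.767065

4.7671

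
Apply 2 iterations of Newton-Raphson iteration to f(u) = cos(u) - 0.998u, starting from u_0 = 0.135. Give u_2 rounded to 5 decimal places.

f'(u) = -sin(u) - 0.998
u_0 = 0.135000: f = 0.856171, f' = -1.132590 → u_1 = 0.135000 - (0.856171)/(-1.132590) = 0.890941
u_1 = 0.890941: f = -0.260478, f' = -1.775664 → u_2 = 0.890941 - (-0.260478)/(-1.775664) = 0.744247

0.74425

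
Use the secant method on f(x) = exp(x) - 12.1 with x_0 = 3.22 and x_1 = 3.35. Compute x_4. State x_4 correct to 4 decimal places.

2.5032

f(x_0) = 12.928120, f(x_1) = 16.402734
x_2 = 3.350000 - (16.402734)·(3.350000 - 3.220000)/(16.402734 - (12.928120)) = 2.736304; f(x_2) = 3.329855
x_3 = 2.736304 - (3.329855)·(2.736304 - 3.350000)/(3.329855 - (16.402734)) = 2.579987; f(x_3) = 1.096966
x_4 = 2.579987 - (1.096966)·(2.579987 - 2.736304)/(1.096966 - (3.329855)) = 2.503192; f(x_4) = 0.121442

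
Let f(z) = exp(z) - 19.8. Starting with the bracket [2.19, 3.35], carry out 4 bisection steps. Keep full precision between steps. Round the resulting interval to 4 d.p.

[2.9150, 2.9875]

f(2.190000) = -10.864787, f(3.350000) = 8.702734 (opposite signs)
step 1: m = 2.770000, f(m) = -3.841366 < 0 → root in [2.770000, 3.350000]
step 2: m = 3.060000, f(m) = 1.527557 > 0 → root in [2.770000, 3.060000]
step 3: m = 2.915000, f(m) = -1.351188 < 0 → root in [2.915000, 3.060000]
step 4: m = 2.987500, f(m) = 0.036030 > 0 → root in [2.915000, 2.987500]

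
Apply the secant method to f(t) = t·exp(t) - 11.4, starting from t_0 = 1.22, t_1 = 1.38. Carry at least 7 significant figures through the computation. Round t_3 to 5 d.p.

f(t_0) = -7.267631, f(t_1) = -5.914636
t_2 = 1.380000 - (-5.914636)·(1.380000 - 1.220000)/(-5.914636 - (-7.267631)) = 2.079442; f(t_2) = 5.235544
t_3 = 2.079442 - (5.235544)·(2.079442 - 1.380000)/(5.235544 - (-5.914636)) = 1.751020; f(t_3) = -1.313285

1.75102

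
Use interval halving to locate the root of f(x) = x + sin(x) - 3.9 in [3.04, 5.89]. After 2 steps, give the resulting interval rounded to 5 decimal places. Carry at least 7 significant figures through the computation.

[4.46500, 5.17750]

f(3.040000) = -0.758582, f(5.890000) = 1.606867 (opposite signs)
step 1: m = 4.465000, f(m) = -0.404555 < 0 → root in [4.465000, 5.890000]
step 2: m = 5.177500, f(m) = 0.383728 > 0 → root in [4.465000, 5.177500]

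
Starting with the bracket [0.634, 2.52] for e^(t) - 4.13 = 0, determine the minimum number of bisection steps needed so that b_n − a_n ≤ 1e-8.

Initial width b − a = 2.52 − 0.634 = 1.886000.
After n steps the width is (b−a)/2^n; need (b−a)/2^n ≤ 1e-8.
So n ≥ log₂(1.886000/1e-8) = log₂(188600000.0000) ≈ 27.4908.
Hence n = 28.

28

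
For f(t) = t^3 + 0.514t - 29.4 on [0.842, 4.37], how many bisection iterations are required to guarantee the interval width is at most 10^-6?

22

Initial width b − a = 4.37 − 0.842 = 3.528000.
After n steps the width is (b−a)/2^n; need (b−a)/2^n ≤ 10^-6.
So n ≥ log₂(3.528000/10^-6) = log₂(3528000.0000) ≈ 21.7504.
Hence n = 22.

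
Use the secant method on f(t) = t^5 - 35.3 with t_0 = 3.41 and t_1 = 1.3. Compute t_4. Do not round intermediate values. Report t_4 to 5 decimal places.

f(t_0) = 425.775340, f(t_1) = -31.587070
t_2 = 1.300000 - (-31.587070)·(1.300000 - 3.410000)/(-31.587070 - (425.775340)) = 1.445724; f(t_2) = -28.984219
t_3 = 1.445724 - (-28.984219)·(1.445724 - 1.300000)/(-28.984219 - (-31.587070)) = 3.068444; f(t_3) = 236.713875
t_4 = 3.068444 - (236.713875)·(3.068444 - 1.445724)/(236.713875 - (-28.984219)) = 1.622742; f(t_4) = -24.047549

1.62274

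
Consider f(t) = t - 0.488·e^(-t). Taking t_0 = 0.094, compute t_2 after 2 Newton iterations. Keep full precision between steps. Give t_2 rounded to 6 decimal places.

0.345444

f'(t) = 1 + 0.488·e^(-t)
t_0 = 0.094000: f = -0.350218, f' = 1.444218 → t_1 = 0.094000 - (-0.350218)/(1.444218) = 0.336497
t_1 = 0.336497: f = -0.012066, f' = 1.348563 → t_2 = 0.336497 - (-0.012066)/(1.348563) = 0.345444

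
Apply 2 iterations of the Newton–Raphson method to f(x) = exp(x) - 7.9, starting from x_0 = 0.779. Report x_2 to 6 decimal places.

f'(x) = exp(x)
x_0 = 0.779000: f = -5.720708, f' = 2.179292 → x_1 = 0.779000 - (-5.720708)/(2.179292) = 3.404031
x_1 = 3.404031: f = 22.185120, f' = 30.085120 → x_2 = 3.404031 - (22.185120)/(30.085120) = 2.666619

2.666619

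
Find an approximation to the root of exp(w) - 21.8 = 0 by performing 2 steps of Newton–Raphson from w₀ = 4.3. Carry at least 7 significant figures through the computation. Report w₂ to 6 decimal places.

f'(w) = exp(w)
w_0 = 4.300000: f = 51.899794, f' = 73.699794 → w_1 = 4.300000 - (51.899794)/(73.699794) = 3.595795
w_1 = 3.595795: f = 14.644647, f' = 36.444647 → w_2 = 3.595795 - (14.644647)/(36.444647) = 3.193962

3.193962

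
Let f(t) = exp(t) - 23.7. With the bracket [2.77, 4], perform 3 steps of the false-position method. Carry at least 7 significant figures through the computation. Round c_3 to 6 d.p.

f(2.770000) = -7.741366, f(4.000000) = 30.898150
step 1: c = 3.016429, f(c) = -3.281761 < 0 → new bracket [3.016429, 4.000000]
step 2: c = 3.110866, f(c) = -1.259542 < 0 → new bracket [3.110866, 4.000000]
step 3: c = 3.145691, f(c) = -0.464278 < 0 → new bracket [3.145691, 4.000000]

3.145691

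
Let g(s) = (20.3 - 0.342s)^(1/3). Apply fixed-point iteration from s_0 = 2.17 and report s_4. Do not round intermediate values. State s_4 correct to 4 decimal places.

2.6861

s_1 = g(2.170000) = 2.694266
s_2 = g(2.694266) = 2.686007
s_3 = g(2.686007) = 2.686138
s_4 = g(2.686138) = 2.686136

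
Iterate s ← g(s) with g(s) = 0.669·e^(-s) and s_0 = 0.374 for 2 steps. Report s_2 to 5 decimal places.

0.42222

s_1 = g(0.374000) = 0.460257
s_2 = g(0.460257) = 0.422220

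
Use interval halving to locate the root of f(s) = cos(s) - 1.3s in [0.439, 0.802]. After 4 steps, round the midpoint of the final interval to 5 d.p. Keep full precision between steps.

f(0.439000) = 0.334477, f(0.802000) = -0.347329 (opposite signs)
step 1: m = 0.620500, f(m) = 0.006938 > 0 → root in [0.620500, 0.802000]
step 2: m = 0.711250, f(m) = -0.167079 < 0 → root in [0.620500, 0.711250]
step 3: m = 0.665875, f(m) = -0.079261 < 0 → root in [0.620500, 0.665875]
step 4: m = 0.643188, f(m) = -0.035956 < 0 → root in [0.620500, 0.643188]
Midpoint of [0.620500, 0.643188] = 0.631844

0.63184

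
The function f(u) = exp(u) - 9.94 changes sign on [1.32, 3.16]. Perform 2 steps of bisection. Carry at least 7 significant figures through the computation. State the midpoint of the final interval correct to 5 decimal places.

f(1.320000) = -6.196579, f(3.160000) = 13.630596 (opposite signs)
step 1: m = 2.240000, f(m) = -0.546669 < 0 → root in [2.240000, 3.160000]
step 2: m = 2.700000, f(m) = 4.939732 > 0 → root in [2.240000, 2.700000]
Midpoint of [2.240000, 2.700000] = 2.470000

2.47000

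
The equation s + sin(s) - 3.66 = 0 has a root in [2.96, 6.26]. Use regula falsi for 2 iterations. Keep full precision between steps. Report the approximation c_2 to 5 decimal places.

f(2.960000) = -0.519404, f(6.260000) = 2.576817
step 1: c = 3.513589, f(c) = -0.509887 < 0 → new bracket [3.513589, 6.260000]
step 2: c = 3.967263, f(c) = -0.427739 < 0 → new bracket [3.967263, 6.260000]

3.96726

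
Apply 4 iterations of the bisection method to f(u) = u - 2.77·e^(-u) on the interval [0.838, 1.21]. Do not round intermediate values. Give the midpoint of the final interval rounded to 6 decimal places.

1.012375

f(0.838000) = -0.360232, f(1.210000) = 0.383994 (opposite signs)
step 1: m = 1.024000, f(m) = 0.029139 > 0 → root in [0.838000, 1.024000]
step 2: m = 0.931000, f(m) = -0.160821 < 0 → root in [0.931000, 1.024000]
step 3: m = 0.977500, f(m) = -0.064714 < 0 → root in [0.977500, 1.024000]
step 4: m = 1.000750, f(m) = -0.017512 < 0 → root in [1.000750, 1.024000]
Midpoint of [1.000750, 1.024000] = 1.012375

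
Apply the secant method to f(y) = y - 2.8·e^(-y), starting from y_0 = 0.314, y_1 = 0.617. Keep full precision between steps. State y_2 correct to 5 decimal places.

f(y_0) = -1.731453, f(y_1) = -0.893770
y_2 = 0.617000 - (-0.893770)·(0.617000 - 0.314000)/(-0.893770 - (-1.731453)) = 0.940287; f(y_2) = -0.153157

0.94029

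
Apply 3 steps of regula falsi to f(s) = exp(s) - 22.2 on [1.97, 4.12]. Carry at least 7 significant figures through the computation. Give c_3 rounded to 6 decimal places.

2.995022

f(1.970000) = -15.029324, f(4.120000) = 39.359242
step 1: c = 2.564115, f(c) = -9.210846 < 0 → new bracket [2.564115, 4.120000]
step 2: c = 2.859173, f(c) = -4.752904 < 0 → new bracket [2.859173, 4.120000]
step 3: c = 2.995022, f(c) = -2.214197 < 0 → new bracket [2.995022, 4.120000]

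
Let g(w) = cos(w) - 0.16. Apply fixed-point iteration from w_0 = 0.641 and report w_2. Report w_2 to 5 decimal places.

w_1 = g(0.641000) = 0.641498
w_2 = g(0.641498) = 0.641200

0.64120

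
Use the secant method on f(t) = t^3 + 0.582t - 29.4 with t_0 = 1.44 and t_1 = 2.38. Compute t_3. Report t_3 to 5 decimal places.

f(t_0) = -25.575936, f(t_1) = -14.533568
t_2 = 2.380000 - (-14.533568)·(2.380000 - 1.440000)/(-14.533568 - (-25.575936)) = 3.617194; f(t_2) = 20.032917
t_3 = 3.617194 - (20.032917)·(3.617194 - 2.380000)/(20.032917 - (-14.533568)) = 2.900182; f(t_3) = -3.318514

2.90018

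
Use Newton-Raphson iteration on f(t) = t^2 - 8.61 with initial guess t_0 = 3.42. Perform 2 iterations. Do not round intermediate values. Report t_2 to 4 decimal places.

2.9345

Newton update: t ← t − f(t)/f'(t).
f'(t) = 2t
t_0 = 3.420000: f = 3.086400, f' = 6.840000 → t_1 = 3.420000 - (3.086400)/(6.840000) = 2.968772
t_1 = 2.968772: f = 0.203607, f' = 5.937544 → t_2 = 2.968772 - (0.203607)/(5.937544) = 2.934481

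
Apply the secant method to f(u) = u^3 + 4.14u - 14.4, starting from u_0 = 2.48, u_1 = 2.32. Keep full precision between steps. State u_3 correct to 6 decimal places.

1.890700

f(u_0) = 11.120192, f(u_1) = 7.691968
u_2 = 2.320000 - (7.691968)·(2.320000 - 2.480000)/(7.691968 - (11.120192)) = 1.961005; f(u_2) = 1.259687
u_3 = 1.961005 - (1.259687)·(1.961005 - 2.320000)/(1.259687 - (7.691968)) = 1.890700; f(u_3) = 0.186274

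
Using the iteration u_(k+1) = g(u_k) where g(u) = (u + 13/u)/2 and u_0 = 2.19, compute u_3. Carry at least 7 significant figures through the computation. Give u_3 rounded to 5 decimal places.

u_1 = g(2.190000) = 4.063037
u_2 = g(4.063037) = 3.631307
u_3 = g(3.631307) = 3.605643

3.60564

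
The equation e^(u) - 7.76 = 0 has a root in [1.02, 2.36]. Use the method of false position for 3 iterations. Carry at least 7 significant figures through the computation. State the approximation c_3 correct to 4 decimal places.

f(1.020000) = -4.986805, f(2.360000) = 2.830951
step 1: c = 1.874762, f(c) = -1.240735 < 0 → new bracket [1.874762, 2.360000]
step 2: c = 2.022625, f(c) = -0.201863 < 0 → new bracket [2.022625, 2.360000]
step 3: c = 2.045080, f(c) = -0.030221 < 0 → new bracket [2.045080, 2.360000]

2.0451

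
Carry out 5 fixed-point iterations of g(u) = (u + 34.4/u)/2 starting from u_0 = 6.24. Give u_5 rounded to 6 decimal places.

u_1 = g(6.240000) = 5.876410
u_2 = g(5.876410) = 5.865162
u_3 = g(5.865162) = 5.865151
u_4 = g(5.865151) = 5.865151
u_5 = g(5.865151) = 5.865151

5.865151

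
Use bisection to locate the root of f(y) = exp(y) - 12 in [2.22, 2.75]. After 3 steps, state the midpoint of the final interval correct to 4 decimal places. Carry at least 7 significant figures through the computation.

f(2.220000) = -2.792669, f(2.750000) = 3.642632 (opposite signs)
step 1: m = 2.485000, f(m) = 0.001120 > 0 → root in [2.220000, 2.485000]
step 2: m = 2.352500, f(m) = -1.488184 < 0 → root in [2.352500, 2.485000]
step 3: m = 2.418750, f(m) = -0.768189 < 0 → root in [2.418750, 2.485000]
Midpoint of [2.418750, 2.485000] = 2.451875

2.4519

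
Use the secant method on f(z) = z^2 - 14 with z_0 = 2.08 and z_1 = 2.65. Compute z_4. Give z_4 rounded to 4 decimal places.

3.7386

f(z_0) = -9.673600, f(z_1) = -6.977500
z_2 = 2.650000 - (-6.977500)·(2.650000 - 2.080000)/(-6.977500 - (-9.673600)) = 4.125159; f(z_2) = 3.016933
z_3 = 4.125159 - (3.016933)·(4.125159 - 2.650000)/(3.016933 - (-6.977500)) = 3.679865; f(z_3) = -0.458592
z_4 = 3.679865 - (-0.458592)·(3.679865 - 4.125159)/(-0.458592 - (3.016933)) = 3.738621; f(z_4) = -0.022711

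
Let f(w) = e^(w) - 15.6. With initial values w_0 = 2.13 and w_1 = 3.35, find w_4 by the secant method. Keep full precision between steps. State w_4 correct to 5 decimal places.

2.75199

f(w_0) = -7.185133, f(w_1) = 12.902734
w_2 = 3.350000 - (12.902734)·(3.350000 - 2.130000)/(12.902734 - (-7.185133)) = 2.566376; f(w_2) = -2.581441
w_3 = 2.566376 - (-2.581441)·(2.566376 - 3.350000)/(-2.581441 - (12.902734)) = 2.697018; f(w_3) = -0.764578
w_4 = 2.697018 - (-0.764578)·(2.697018 - 2.566376)/(-0.764578 - (-2.581441)) = 2.751995; f(w_4) = 0.073866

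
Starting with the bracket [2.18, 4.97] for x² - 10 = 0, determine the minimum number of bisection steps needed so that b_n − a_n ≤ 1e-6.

22

Initial width b − a = 4.97 − 2.18 = 2.790000.
After n steps the width is (b−a)/2^n; need (b−a)/2^n ≤ 1e-6.
So n ≥ log₂(2.790000/1e-6) = log₂(2790000.0000) ≈ 21.4118.
Hence n = 22.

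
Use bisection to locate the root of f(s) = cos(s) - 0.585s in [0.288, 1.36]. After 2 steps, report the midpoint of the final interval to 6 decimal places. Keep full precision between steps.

f(0.288000) = 0.790334, f(1.360000) = -0.586361 (opposite signs)
step 1: m = 0.824000, f(m) = 0.197251 > 0 → root in [0.824000, 1.360000]
step 2: m = 1.092000, f(m) = -0.178109 < 0 → root in [0.824000, 1.092000]
Midpoint of [0.824000, 1.092000] = 0.958000

0.958000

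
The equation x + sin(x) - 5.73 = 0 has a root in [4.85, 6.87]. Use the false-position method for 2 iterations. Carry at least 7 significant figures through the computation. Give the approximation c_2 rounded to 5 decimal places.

f(4.850000) = -1.870547, f(6.870000) = 1.693711
step 1: c = 5.910110, f(c) = -0.184372 < 0 → new bracket [5.910110, 6.870000]
step 2: c = 6.004342, f(c) = -0.000901 < 0 → new bracket [6.004342, 6.870000]

6.00434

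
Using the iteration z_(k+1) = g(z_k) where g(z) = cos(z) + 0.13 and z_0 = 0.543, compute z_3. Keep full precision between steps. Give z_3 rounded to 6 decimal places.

z_1 = g(0.543000) = 0.986162
z_2 = g(0.986162) = 0.681894
z_3 = g(0.681894) = 0.906380

0.906380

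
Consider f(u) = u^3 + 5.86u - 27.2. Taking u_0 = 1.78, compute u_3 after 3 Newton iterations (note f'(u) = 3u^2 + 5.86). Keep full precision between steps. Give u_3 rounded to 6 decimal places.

u_0 = 1.780000: f = -11.129448, f' = 15.365200 → u_1 = 1.780000 - (-11.129448)/(15.365200) = 2.504328
u_1 = 2.504328: f = 3.181658, f' = 24.674980 → u_2 = 2.504328 - (3.181658)/(24.674980) = 2.375386
u_2 = 2.375386: f = 0.122769, f' = 22.787369 → u_3 = 2.375386 - (0.122769)/(22.787369) = 2.369998

2.369998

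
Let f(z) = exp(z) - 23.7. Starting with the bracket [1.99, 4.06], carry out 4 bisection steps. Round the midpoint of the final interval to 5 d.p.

f(1.990000) = -16.384466, f(4.060000) = 34.274311 (opposite signs)
step 1: m = 3.025000, f(m) = -3.105995 < 0 → root in [3.025000, 4.060000]
step 2: m = 3.542500, f(m) = 10.853194 > 0 → root in [3.025000, 3.542500]
step 3: m = 3.283750, f(m) = 2.975619 > 0 → root in [3.025000, 3.283750]
step 4: m = 3.154375, f(m) = -0.261616 < 0 → root in [3.154375, 3.283750]
Midpoint of [3.154375, 3.283750] = 3.219062

3.21906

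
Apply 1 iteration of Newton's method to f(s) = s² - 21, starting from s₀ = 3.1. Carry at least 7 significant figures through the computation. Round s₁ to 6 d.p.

f'(s) = 2s
s_0 = 3.100000: f = -11.390000, f' = 6.200000 → s_1 = 3.100000 - (-11.390000)/(6.200000) = 4.937097

4.937097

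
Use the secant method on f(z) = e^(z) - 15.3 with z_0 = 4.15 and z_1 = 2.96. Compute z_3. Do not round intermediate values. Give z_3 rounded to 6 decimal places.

f(z_0) = 48.134000, f(z_1) = 3.997972
z_2 = 2.960000 - (3.997972)·(2.960000 - 4.150000)/(3.997972 - (48.134000)) = 2.852206; f(z_2) = 2.025966
z_3 = 2.852206 - (2.025966)·(2.852206 - 2.960000)/(2.025966 - (3.997972)) = 2.741463; f(z_3) = 0.209660

2.741463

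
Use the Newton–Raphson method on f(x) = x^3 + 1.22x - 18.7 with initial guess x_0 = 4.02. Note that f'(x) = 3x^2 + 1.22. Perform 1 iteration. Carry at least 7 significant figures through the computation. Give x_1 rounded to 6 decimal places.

2.990463

x_0 = 4.020000: f = 51.169208, f' = 49.701200 → x_1 = 4.020000 - (51.169208)/(49.701200) = 2.990463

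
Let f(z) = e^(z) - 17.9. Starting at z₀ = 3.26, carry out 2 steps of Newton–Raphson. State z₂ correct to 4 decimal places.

f'(z) = e^(z)
z_0 = 3.260000: f = 8.149537, f' = 26.049537 → z_1 = 3.260000 - (8.149537)/(26.049537) = 2.947152
z_1 = 2.947152: f = 1.151624, f' = 19.051624 → z_2 = 2.947152 - (1.151624)/(19.051624) = 2.886705

2.8867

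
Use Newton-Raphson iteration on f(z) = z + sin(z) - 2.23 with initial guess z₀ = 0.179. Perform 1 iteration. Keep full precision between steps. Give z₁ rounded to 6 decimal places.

1.123019

f'(z) = 1 + cos(z)
z_0 = 0.179000: f = -1.872954, f' = 1.984022 → z_1 = 0.179000 - (-1.872954)/(1.984022) = 1.123019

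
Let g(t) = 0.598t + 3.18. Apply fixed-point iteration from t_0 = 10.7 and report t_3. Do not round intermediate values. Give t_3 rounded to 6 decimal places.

8.506986

t_1 = g(10.700000) = 9.578600
t_2 = g(9.578600) = 8.908003
t_3 = g(8.908003) = 8.506986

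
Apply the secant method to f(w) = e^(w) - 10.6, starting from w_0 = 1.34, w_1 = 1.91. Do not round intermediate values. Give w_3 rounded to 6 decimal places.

f(w_0) = -6.780956, f(w_1) = -3.846911
w_2 = 1.910000 - (-3.846911)·(1.910000 - 1.340000)/(-3.846911 - (-6.780956)) = 2.657343; f(w_2) = 3.658360
w_3 = 2.657343 - (3.658360)·(2.657343 - 1.910000)/(3.658360 - (-3.846911)) = 2.293059; f(w_3) = -0.694806

2.293059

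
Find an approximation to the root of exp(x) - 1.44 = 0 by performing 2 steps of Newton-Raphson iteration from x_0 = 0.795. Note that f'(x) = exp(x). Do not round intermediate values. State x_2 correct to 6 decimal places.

0.367808

x_0 = 0.795000: f = 0.774441, f' = 2.214441 → x_1 = 0.795000 - (0.774441)/(2.214441) = 0.445277
x_1 = 0.445277: f = 0.120922, f' = 1.560922 → x_2 = 0.445277 - (0.120922)/(1.560922) = 0.367808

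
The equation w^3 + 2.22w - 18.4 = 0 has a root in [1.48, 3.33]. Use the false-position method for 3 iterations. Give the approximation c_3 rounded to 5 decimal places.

f(1.480000) = -11.872608, f(3.330000) = 25.918637
step 1: c = 2.061201, f(c) = -5.067013 < 0 → new bracket [2.061201, 3.330000]
step 2: c = 2.268685, f(c) = -1.686750 < 0 → new bracket [2.268685, 3.330000]
step 3: c = 2.333534, f(c) = -0.512576 < 0 → new bracket [2.333534, 3.330000]

2.33353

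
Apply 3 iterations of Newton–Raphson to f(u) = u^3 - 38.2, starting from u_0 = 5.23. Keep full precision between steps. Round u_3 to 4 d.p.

3.3698

f'(u) = 3u^2
u_0 = 5.230000: f = 104.855667, f' = 82.058700 → u_1 = 5.230000 - (104.855667)/(82.058700) = 3.952187
u_1 = 3.952187: f = 23.532303, f' = 46.859348 → u_2 = 3.952187 - (23.532303)/(46.859348) = 3.449997
u_2 = 3.449997: f = 2.863515, f' = 35.707436 → u_3 = 3.449997 - (2.863515)/(35.707436) = 3.369803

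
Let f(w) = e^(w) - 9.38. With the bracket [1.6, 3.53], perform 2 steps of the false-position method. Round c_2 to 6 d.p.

2.056183

False-position update: c = (a·f(b) − b·f(a))/(f(b) − f(a)); replace the endpoint whose sign matches f(c).
f(1.600000) = -4.426968, f(3.530000) = 24.743968
step 1: c = 1.892896, f(c) = -2.741434 < 0 → new bracket [1.892896, 3.530000]
step 2: c = 2.056183, f(c) = -1.563921 < 0 → new bracket [2.056183, 3.530000]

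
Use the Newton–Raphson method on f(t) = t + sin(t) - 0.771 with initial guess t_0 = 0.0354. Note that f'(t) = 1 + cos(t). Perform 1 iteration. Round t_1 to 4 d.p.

0.3856

Newton update: t ← t − f(t)/f'(t).
t_0 = 0.035400: f = -0.700207, f' = 1.999373 → t_1 = 0.035400 - (-0.700207)/(1.999373) = 0.385613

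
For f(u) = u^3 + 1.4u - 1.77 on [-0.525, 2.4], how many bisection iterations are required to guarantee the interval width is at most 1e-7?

25

Initial width b − a = 2.4 − -0.525 = 2.925000.
After n steps the width is (b−a)/2^n; need (b−a)/2^n ≤ 1e-7.
So n ≥ log₂(2.925000/1e-7) = log₂(29250000.0000) ≈ 24.8019.
Hence n = 25.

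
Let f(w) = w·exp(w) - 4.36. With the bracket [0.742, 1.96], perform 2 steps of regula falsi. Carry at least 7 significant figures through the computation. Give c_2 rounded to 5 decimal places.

1.14902

False-position update: c = (a·f(b) − b·f(a))/(f(b) − f(a)); replace the endpoint whose sign matches f(c).
f(0.742000) = -2.801702, f(1.960000) = 9.554681
step 1: c = 1.018171, f(c) = -1.541574 < 0 → new bracket [1.018171, 1.960000]
step 2: c = 1.149017, f(c) = -0.734750 < 0 → new bracket [1.149017, 1.960000]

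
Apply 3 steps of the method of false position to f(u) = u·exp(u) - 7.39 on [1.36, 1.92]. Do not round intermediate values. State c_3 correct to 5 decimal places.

1.55474

f(1.360000) = -2.091177, f(1.920000) = 5.706240
step 1: c = 1.510186, f(c) = -0.552528 < 0 → new bracket [1.510186, 1.920000]
step 2: c = 1.546364, f(c) = -0.130792 < 0 → new bracket [1.546364, 1.920000]
step 3: c = 1.554736, f(c) = -0.030129 < 0 → new bracket [1.554736, 1.920000]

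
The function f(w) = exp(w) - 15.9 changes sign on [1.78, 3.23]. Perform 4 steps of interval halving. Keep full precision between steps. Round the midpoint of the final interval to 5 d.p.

2.73156

f(1.780000) = -9.970144, f(3.230000) = 9.379657 (opposite signs)
step 1: m = 2.505000, f(m) = -3.656441 < 0 → root in [2.505000, 3.230000]
step 2: m = 2.867500, f(m) = 1.692981 > 0 → root in [2.505000, 2.867500]
step 3: m = 2.686250, f(m) = -1.223464 < 0 → root in [2.686250, 2.867500]
step 4: m = 2.776875, f(m) = 0.168728 > 0 → root in [2.686250, 2.776875]
Midpoint of [2.686250, 2.776875] = 2.731562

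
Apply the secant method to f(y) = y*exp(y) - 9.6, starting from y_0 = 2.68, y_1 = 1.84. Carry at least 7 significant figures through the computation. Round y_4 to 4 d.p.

Secant update: y_(k+1) = y_k − f(y_k)·(y_k − y_(k-1))/(f(y_k) − f(y_(k-1))).
f(y_0) = 29.488050, f(y_1) = 1.985630
y_2 = 1.840000 - (1.985630)·(1.840000 - 2.680000)/(1.985630 - (29.488050)) = 1.779353; f(y_2) = 0.944489
y_3 = 1.779353 - (0.944489)·(1.779353 - 1.840000)/(0.944489 - (1.985630)) = 1.724337; f(y_3) = 0.071459
y_4 = 1.724337 - (0.071459)·(1.724337 - 1.779353)/(0.071459 - (0.944489)) = 1.719834; f(y_4) = 0.002860

1.7198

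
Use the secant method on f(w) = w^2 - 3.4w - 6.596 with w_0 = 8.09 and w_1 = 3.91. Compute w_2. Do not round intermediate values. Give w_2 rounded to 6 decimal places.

4.445105

f(w_0) = 31.346100, f(w_1) = -4.601900
w_2 = 3.910000 - (-4.601900)·(3.910000 - 8.090000)/(-4.601900 - (31.346100)) = 4.445105; f(w_2) = -1.950400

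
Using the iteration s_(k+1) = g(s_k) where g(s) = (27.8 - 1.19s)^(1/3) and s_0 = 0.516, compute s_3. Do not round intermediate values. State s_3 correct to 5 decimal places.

s_1 = g(0.516000) = 3.006872
s_2 = g(3.006872) = 2.893359
s_3 = g(2.893359) = 2.898727

2.89873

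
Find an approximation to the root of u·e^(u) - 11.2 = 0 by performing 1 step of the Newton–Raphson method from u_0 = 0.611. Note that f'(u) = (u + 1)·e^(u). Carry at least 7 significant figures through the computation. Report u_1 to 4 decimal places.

Newton update: u ← u − f(u)/f'(u).
u_0 = 0.611000: f = -10.074371, f' = 2.967901 → u_1 = 0.611000 - (-10.074371)/(2.967901) = 4.005443

4.0054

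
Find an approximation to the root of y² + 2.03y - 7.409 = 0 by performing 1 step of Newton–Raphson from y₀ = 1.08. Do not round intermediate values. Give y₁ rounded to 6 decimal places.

f'(y) = 2y + 2.03
y_0 = 1.080000: f = -4.050200, f' = 4.190000 → y_1 = 1.080000 - (-4.050200)/(4.190000) = 2.046635

2.046635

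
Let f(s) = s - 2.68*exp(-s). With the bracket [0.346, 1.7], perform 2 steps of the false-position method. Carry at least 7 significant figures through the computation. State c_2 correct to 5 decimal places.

1.01188

f(0.346000) = -1.550133, f(1.700000) = 1.210408
step 1: c = 1.106315, f(c) = 0.219836 > 0 → new bracket [0.346000, 1.106315]
step 2: c = 1.011881, f(c) = 0.037609 > 0 → new bracket [0.346000, 1.011881]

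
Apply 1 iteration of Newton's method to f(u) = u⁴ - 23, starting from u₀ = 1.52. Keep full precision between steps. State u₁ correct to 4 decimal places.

2.7773

Newton update: u ← u − f(u)/f'(u).
f'(u) = 4u³
u_0 = 1.520000: f = -17.662052, f' = 14.047232 → u_1 = 1.520000 - (-17.662052)/(14.047232) = 2.777333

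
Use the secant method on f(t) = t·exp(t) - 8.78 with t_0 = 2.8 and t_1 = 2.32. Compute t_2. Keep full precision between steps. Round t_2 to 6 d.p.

f(t_0) = 37.265011, f(t_1) = 14.827564
t_2 = 2.320000 - (14.827564)·(2.320000 - 2.800000)/(14.827564 - (37.265011)) = 2.002797; f(t_2) = 6.060224

2.002797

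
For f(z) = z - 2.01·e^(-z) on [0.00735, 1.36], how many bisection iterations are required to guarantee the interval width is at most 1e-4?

14

Initial width b − a = 1.36 − 0.00735 = 1.352650.
After n steps the width is (b−a)/2^n; need (b−a)/2^n ≤ 1e-4.
So n ≥ log₂(1.352650/1e-4) = log₂(13526.5000) ≈ 13.7235.
Hence n = 14.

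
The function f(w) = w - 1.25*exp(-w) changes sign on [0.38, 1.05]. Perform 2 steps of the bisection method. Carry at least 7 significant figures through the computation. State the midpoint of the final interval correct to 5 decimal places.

f(0.380000) = -0.474827, f(1.050000) = 0.612578 (opposite signs)
step 1: m = 0.715000, f(m) = 0.103510 > 0 → root in [0.380000, 0.715000]
step 2: m = 0.547500, f(m) = -0.175492 < 0 → root in [0.547500, 0.715000]
Midpoint of [0.547500, 0.715000] = 0.631250

0.63125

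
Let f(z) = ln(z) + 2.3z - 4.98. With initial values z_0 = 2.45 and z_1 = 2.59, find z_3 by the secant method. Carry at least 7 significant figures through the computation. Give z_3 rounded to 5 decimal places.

1.88914

f(z_0) = 1.551088, f(z_1) = 1.928658
z_2 = 2.590000 - (1.928658)·(2.590000 - 2.450000)/(1.928658 - (1.551088)) = 1.874868; f(z_2) = -0.039264
z_3 = 1.874868 - (-0.039264)·(1.874868 - 2.590000)/(-0.039264 - (1.928658)) = 1.889137; f(z_3) = 0.001135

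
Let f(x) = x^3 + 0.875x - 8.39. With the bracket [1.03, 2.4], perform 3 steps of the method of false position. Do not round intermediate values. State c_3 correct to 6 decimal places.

f(1.030000) = -6.396023, f(2.400000) = 7.534000
step 1: c = 1.659041, f(c) = -2.371969 < 0 → new bracket [1.659041, 2.400000]
step 2: c = 1.836462, f(c) = -0.589454 < 0 → new bracket [1.836462, 2.400000]
step 3: c = 1.877354, f(c) = -0.130663 < 0 → new bracket [1.877354, 2.400000]

1.877354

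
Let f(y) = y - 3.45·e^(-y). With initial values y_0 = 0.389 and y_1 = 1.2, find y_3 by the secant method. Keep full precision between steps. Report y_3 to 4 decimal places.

f(y_0) = -1.949183, f(y_1) = 0.160880
y_2 = 1.200000 - (0.160880)·(1.200000 - 0.389000)/(0.160880 - (-1.949183)) = 1.138166; f(y_2) = 0.032765
y_3 = 1.138166 - (0.032765)·(1.138166 - 1.200000)/(0.032765 - (0.160880)) = 1.122352; f(y_3) = -0.000668

1.1224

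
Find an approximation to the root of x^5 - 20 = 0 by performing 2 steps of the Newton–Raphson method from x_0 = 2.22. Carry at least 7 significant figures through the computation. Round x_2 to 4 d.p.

1.8345

f'(x) = 5x^4
x_0 = 2.220000: f = 33.921861, f' = 121.445633 → x_1 = 2.220000 - (33.921861)/(121.445633) = 1.940683
x_1 = 1.940683: f = 7.527877, f' = 70.923177 → x_2 = 1.940683 - (7.527877)/(70.923177) = 1.834541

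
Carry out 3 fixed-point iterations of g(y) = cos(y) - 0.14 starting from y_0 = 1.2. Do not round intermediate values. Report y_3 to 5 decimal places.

0.53090

y_1 = g(1.200000) = 0.222358
y_2 = g(0.222358) = 0.835380
y_3 = g(0.835380) = 0.530896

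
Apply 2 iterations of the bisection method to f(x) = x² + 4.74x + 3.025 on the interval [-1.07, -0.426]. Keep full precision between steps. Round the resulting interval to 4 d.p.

[-0.9090, -0.7480]

f(-1.070000) = -0.901900, f(-0.426000) = 1.187236 (opposite signs)
step 1: m = -0.748000, f(m) = 0.038984 > 0 → root in [-1.070000, -0.748000]
step 2: m = -0.909000, f(m) = -0.457379 < 0 → root in [-0.909000, -0.748000]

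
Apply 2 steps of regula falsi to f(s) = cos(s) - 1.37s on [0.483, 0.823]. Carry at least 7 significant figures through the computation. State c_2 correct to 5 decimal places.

0.60150

False-position update: c = (a·f(b) − b·f(a))/(f(b) − f(a)); replace the endpoint whose sign matches f(c).
f(0.483000) = 0.223896, f(0.823000) = -0.447485
step 1: c = 0.596385, f(c) = 0.010324 > 0 → new bracket [0.596385, 0.823000]
step 2: c = 0.601495, f(c) = 0.000442 > 0 → new bracket [0.601495, 0.823000]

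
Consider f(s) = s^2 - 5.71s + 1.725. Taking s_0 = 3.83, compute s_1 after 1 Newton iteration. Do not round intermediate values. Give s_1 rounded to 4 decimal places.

6.6379

f'(s) = 2s - 5.71
s_0 = 3.830000: f = -5.475400, f' = 1.950000 → s_1 = 3.830000 - (-5.475400)/(1.950000) = 6.637897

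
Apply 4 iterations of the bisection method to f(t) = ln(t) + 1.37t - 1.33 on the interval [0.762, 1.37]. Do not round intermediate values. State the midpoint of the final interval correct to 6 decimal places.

0.971000

f(0.762000) = -0.557869, f(1.370000) = 0.861711 (opposite signs)
step 1: m = 1.066000, f(m) = 0.194333 > 0 → root in [0.762000, 1.066000]
step 2: m = 0.914000, f(m) = -0.167745 < 0 → root in [0.914000, 1.066000]
step 3: m = 0.990000, f(m) = 0.016250 > 0 → root in [0.914000, 0.990000]
step 4: m = 0.952000, f(m) = -0.074950 < 0 → root in [0.952000, 0.990000]
Midpoint of [0.952000, 0.990000] = 0.971000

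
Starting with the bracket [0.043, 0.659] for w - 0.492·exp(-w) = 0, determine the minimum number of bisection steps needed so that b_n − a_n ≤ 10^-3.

10

Initial width b − a = 0.659 − 0.043 = 0.616000.
After n steps the width is (b−a)/2^n; need (b−a)/2^n ≤ 10^-3.
So n ≥ log₂(0.616000/10^-3) = log₂(616.0000) ≈ 9.2668.
Hence n = 10.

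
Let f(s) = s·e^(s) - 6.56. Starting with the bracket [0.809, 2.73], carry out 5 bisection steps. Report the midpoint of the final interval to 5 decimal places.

f(0.809000) = -4.743260, f(2.730000) = 35.298782 (opposite signs)
step 1: m = 1.769500, f(m) = 3.823282 > 0 → root in [0.809000, 1.769500]
step 2: m = 1.289250, f(m) = -1.879941 < 0 → root in [1.289250, 1.769500]
step 3: m = 1.529375, f(m) = 0.498511 > 0 → root in [1.289250, 1.529375]
step 4: m = 1.409312, f(m) = -0.791486 < 0 → root in [1.409312, 1.529375]
step 5: m = 1.469344, f(m) = -0.173671 < 0 → root in [1.469344, 1.529375]
Midpoint of [1.469344, 1.529375] = 1.499359

1.49936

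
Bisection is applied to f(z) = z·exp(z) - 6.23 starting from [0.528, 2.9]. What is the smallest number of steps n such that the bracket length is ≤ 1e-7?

Initial width b − a = 2.9 − 0.528 = 2.372000.
After n steps the width is (b−a)/2^n; need (b−a)/2^n ≤ 1e-7.
So n ≥ log₂(2.372000/1e-7) = log₂(23720000.0000) ≈ 24.4996.
Hence n = 25.

25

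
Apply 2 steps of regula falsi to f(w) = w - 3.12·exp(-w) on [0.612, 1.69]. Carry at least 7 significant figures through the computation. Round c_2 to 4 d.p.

1.0789

f(0.612000) = -1.079868, f(1.690000) = 1.114299
step 1: c = 1.142542, f(c) = 0.147240 > 0 → new bracket [0.612000, 1.142542]
step 2: c = 1.078883, f(c) = 0.018160 > 0 → new bracket [0.612000, 1.078883]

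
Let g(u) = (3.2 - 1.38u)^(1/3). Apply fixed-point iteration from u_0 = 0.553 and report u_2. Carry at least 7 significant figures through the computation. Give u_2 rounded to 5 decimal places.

1.10328

u_1 = g(0.553000) = 1.345685
u_2 = g(1.345685) = 1.103283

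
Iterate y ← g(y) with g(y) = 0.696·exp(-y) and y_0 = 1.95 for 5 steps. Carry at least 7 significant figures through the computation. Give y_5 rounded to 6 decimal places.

y_1 = g(1.950000) = 0.099023
y_2 = g(0.099023) = 0.630383
y_3 = g(0.630383) = 0.370542
y_4 = g(0.370542) = 0.480491
y_5 = g(0.480491) = 0.430462

0.430462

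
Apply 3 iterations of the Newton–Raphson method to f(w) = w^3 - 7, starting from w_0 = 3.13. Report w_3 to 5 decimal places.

Newton update: w ← w − f(w)/f'(w).
f'(w) = 3w^2
w_0 = 3.130000: f = 23.664297, f' = 29.390700 → w_1 = 3.130000 - (23.664297)/(29.390700) = 2.324837
w_1 = 2.324837: f = 5.565439, f' = 16.214605 → w_2 = 2.324837 - (5.565439)/(16.214605) = 1.981601
w_2 = 1.981601: f = 0.781238, f' = 11.780228 → w_3 = 1.981601 - (0.781238)/(11.780228) = 1.915283

1.91528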